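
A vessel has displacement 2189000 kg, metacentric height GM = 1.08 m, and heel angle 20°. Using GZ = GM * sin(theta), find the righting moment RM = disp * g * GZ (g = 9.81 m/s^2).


Formula: GZ = GM * sin(theta); RM = disp * g * GZ
Step 1 — GZ = 1.08 * sin(20°) = 1.08 * 0.34202 = 0.369382 m
Step 2 — RM = 2189000 * 9.81 * 0.369382 ≈ 7932100 N·m (5 s.f.)

7932100 N·m


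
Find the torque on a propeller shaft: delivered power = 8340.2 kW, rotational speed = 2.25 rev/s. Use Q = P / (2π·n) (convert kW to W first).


Formula: Q = P_W / (2 * pi * n)
Step 1 — P_W = 8340.2 kW * 1000 = 8340200.0 W
Step 2 — 2 * pi * n = 2 * pi * 2.25 = 14.137167
Step 3 — Q = 8340200.0 / 14.137167 ≈ 589950 N·m (5 s.f.)

589950 N·m


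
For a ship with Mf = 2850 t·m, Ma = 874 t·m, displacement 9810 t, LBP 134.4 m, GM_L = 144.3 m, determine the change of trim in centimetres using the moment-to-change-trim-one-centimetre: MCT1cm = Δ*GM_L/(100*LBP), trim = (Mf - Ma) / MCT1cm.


Formula: net trimming moment = Mf - Ma; MCT1cm = Δ*GM_L/(100*LBP); trim = net moment / MCT1cm
Step 1 — net trimming moment = 2850 - 874 = 1976 t·m
Step 2 — MCT1cm = 9810 * 144.3 / (100 * 134.4) = 105.3261 t·m/cm
Step 3 — trim = 1976 / 105.3261 ≈ 18.761 cm (5 s.f.)

18.761 cm


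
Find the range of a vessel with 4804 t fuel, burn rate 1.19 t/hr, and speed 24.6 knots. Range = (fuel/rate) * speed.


Formula: endurance = fuel / rate; range = endurance * speed
Step 1 — endurance = 4804 / 1.19 = 4036.9748 hours
Step 2 — range = 4036.9748 * 24.6 ≈ 99310 nautical miles (5 s.f.)

99310 NM


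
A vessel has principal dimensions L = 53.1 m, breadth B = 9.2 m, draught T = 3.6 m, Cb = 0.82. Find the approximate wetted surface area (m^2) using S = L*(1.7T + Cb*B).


Formula: S = 1.7*L*T + V/T with V = Cb*L*B*T, i.e. S = L * (1.7*T + Cb*B)
Step 1 — 1.7*T = 1.7 * 3.6 = 6.12 m
Step 2 — Cb*B = 0.82 * 9.2 = 7.544 m
Step 3 — 1.7*T + Cb*B = 6.12 + 7.544 = 13.664 m
Step 4 — S = 53.1 * 13.664 ≈ 725.56 m^2 (5 s.f.)

725.56 m^2


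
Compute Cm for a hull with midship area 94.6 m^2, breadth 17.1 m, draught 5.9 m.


Formula: Cm = Am / (B * T)
Step 1 — B * T = 17.1 * 5.9 = 100.89 m^2
Step 2 — Cm = 94.6 / 100.89 ≈ 0.93765 (5 s.f.)

0.93765


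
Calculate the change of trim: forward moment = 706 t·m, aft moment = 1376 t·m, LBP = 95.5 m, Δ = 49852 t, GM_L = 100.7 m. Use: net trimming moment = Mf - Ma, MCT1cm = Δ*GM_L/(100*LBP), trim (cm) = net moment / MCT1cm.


Formula: net trimming moment = Mf - Ma; MCT1cm = Δ*GM_L/(100*LBP); trim = net moment / MCT1cm
Step 1 — net trimming moment = 706 - 1376 = -670 t·m
Step 2 — MCT1cm = 49852 * 100.7 / (100 * 95.5) = 525.6645 t·m/cm
Step 3 — trim = -670 / 525.6645 ≈ -1.2746 cm (5 s.f.)

-1.2746 cm


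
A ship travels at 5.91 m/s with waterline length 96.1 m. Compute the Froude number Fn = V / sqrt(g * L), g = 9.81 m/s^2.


Formula: Fn = V / sqrt(g * L)
Step 1 — g * L = 9.81 * 96.1 = 942.741
Step 2 — sqrt(g * L) = sqrt(942.741) = 30.704088
Step 3 — Fn = 5.91 / 30.704088 ≈ 0.19248 (5 s.f.)

0.19248


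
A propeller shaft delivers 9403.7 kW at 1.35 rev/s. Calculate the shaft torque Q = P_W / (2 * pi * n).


Formula: Q = P_W / (2 * pi * n)
Step 1 — P_W = 9403.7 kW * 1000 = 9403700.0 W
Step 2 — 2 * pi * n = 2 * pi * 1.35 = 8.4823
Step 3 — Q = 9403700.0 / 8.4823 ≈ 1108600 N·m (5 s.f.)

1108600 N·m


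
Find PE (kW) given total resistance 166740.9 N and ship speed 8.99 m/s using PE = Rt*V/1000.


Formula: PE = Rt * V / 1000 (kW)
Step 1 — PE (W) = 166740.9 * 8.99 = 1499000.691 W
Step 2 — PE (kW) = 1499000.691 / 1000 ≈ 1499.0 kW (5 s.f.)

1499.0 kW


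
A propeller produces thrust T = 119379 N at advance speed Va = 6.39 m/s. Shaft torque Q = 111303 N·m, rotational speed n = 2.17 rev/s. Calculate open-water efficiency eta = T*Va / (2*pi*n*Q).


Formula: eta = T * Va / (2 * pi * n * Q)
Step 1 — numerator = T * Va = 119379 * 6.39 = 762831.81
Step 2 — 2 * pi * n = 2 * pi * 2.17 = 13.634512
Step 3 — denominator = 13.634512 * 111303 = 1517562.09
Step 4 — eta = 762831.81 / 1517562.09 ≈ 0.50267 (5 s.f.)

0.50267


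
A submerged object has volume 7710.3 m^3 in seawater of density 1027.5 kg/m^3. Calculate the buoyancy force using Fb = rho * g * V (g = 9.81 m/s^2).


Formula: Fb = rho * g * V
Substituting: Fb = 1027.5 * 9.81 * 7710.3
Intermediate: 1027.5 * 9.81 = 10079.775
Result: Fb = 10079.775 * 7710.3 ≈ 77718000 N (5 s.f.)

77718000 N


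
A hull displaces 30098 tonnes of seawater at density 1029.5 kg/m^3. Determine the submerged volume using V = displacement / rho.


Formula: V = mass / rho
Step 1 — convert tonnes to kg: 30098 t * 1000 = 30098000 kg
Step 2 — V = 30098000 / 1029.5 ≈ 29236 m^3 (5 s.f.)

29236 m^3


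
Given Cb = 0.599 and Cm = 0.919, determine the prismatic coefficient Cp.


Formula: Cp = Cb / Cm
Substituting: Cp = 0.599 / 0.919
Result: Cp ≈ 0.65180 (5 s.f.)

0.65180


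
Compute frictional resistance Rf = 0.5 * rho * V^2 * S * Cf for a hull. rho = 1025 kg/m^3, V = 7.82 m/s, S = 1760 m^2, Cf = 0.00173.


Formula: Rf = 0.5 * rho * V^2 * S * Cf
Step 1 — V^2 = 7.82^2 = 61.1524
Step 2 — 0.5 * rho * V^2 = 0.5 * 1025 * 61.1524 = 31340.605
Step 3 — Rf = 31340.605 * 1760 * 0.00173 ≈ 95426 N (5 s.f.)

95426 N


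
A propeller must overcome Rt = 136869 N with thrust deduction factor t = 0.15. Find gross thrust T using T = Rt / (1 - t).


Formula: T = Rt / (1 - t)
Step 1 — (1 - t) = 1 - 0.15 = 0.85
Step 2 — T = 136869 / 0.85 ≈ 161020 N (5 s.f.)

161020 N


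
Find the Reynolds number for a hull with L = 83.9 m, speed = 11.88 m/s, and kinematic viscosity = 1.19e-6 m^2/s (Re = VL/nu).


Formula: Re = V * L / nu
Step 1 — V * L = 11.88 * 83.9 = 996.732 m^2/s
Step 2 — Re = 996.732 / 1.19e-6 = 8.38e+08

8.38e+08


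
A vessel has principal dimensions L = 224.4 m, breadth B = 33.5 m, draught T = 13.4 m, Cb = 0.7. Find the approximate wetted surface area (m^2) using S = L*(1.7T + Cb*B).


Formula: S = 1.7*L*T + V/T with V = Cb*L*B*T, i.e. S = L * (1.7*T + Cb*B)
Step 1 — 1.7*T = 1.7 * 13.4 = 22.78 m
Step 2 — Cb*B = 0.7 * 33.5 = 23.45 m
Step 3 — 1.7*T + Cb*B = 22.78 + 23.45 = 46.23 m
Step 4 — S = 224.4 * 46.23 ≈ 10374 m^2 (5 s.f.)

10374 m^2


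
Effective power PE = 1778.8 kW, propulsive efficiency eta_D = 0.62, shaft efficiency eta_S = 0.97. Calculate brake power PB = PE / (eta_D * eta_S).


Formula: PB = PE / (eta_D * eta_S)
Step 1 — combined efficiency = eta_D * eta_S = 0.62 * 0.97 = 0.6014
Step 2 — PB = 1778.8 / 0.6014 ≈ 2957.8 kW (5 s.f.)

2957.8 kW


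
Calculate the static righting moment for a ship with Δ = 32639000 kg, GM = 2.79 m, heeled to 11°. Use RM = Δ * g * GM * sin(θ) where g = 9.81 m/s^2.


Formula: GZ = GM * sin(theta); RM = disp * g * GZ
Step 1 — GZ = 2.79 * sin(11°) = 2.79 * 0.190809 = 0.532357 m
Step 2 — RM = 32639000 * 9.81 * 0.532357 ≈ 170450000 N·m (5 s.f.)

170450000 N·m


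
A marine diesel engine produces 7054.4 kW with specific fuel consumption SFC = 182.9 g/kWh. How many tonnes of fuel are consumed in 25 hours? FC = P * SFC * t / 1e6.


Formula: FC (tonnes) = P * SFC * t / 1,000,000
Step 1 — P * SFC * t = 7054.4 * 182.9 * 25 = 32256244.0 g
Step 2 — FC (tonnes) = 32256244.0 / 1,000,000 ≈ 32.256 tonnes (5 s.f.)

32.256 tonnes


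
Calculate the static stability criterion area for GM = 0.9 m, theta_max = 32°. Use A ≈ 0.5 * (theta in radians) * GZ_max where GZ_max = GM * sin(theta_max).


Formula: GZ_max = GM * sin(theta); Area = 0.5 * theta_rad * GZ_max
Step 1 — GZ_max = 0.9 * sin(32°) = 0.9 * 0.529919 = 0.476927 m
Step 2 — theta_rad = 32 * pi/180 = 0.558505 rad
Step 3 — Area = 0.5 * 0.558505 * 0.476927 ≈ 0.13318 m·rad (5 s.f.)

0.13318 m·rad


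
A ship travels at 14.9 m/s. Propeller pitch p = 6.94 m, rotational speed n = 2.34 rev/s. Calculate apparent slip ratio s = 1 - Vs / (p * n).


Formula: s = 1 - Vs / (p * n)
Step 1 — p * n = 6.94 * 2.34 = 16.2396
Step 2 — Vs / (p*n) = 14.9 / 16.2396 = 0.91751 (6 d.p.)
Step 3 — s = 1 - 0.91751 = 0.08249

0.08249


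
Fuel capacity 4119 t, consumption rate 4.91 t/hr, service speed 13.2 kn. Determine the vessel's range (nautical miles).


Formula: endurance = fuel / rate; range = endurance * speed
Step 1 — endurance = 4119 / 4.91 = 838.9002 hours
Step 2 — range = 838.9002 * 13.2 ≈ 11073 nautical miles (5 s.f.)

11073 NM


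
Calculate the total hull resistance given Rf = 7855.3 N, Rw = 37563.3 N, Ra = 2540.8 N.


Formula: Rt = Rf + Rw + Ra
Substituting: Rt = 7855.3 + 37563.3 + 2540.8
Result: Rt = 47959.4 N

47959.4 N


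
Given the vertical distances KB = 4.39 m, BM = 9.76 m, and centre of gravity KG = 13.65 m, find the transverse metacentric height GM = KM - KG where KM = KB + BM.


Formula: GM = KB + BM - KG
Step 1 — KM = KB + BM = 4.39 + 9.76 = 14.15 m
Step 2 — GM = KM - KG = 14.15 - 13.65 = 0.5 m

0.5 m


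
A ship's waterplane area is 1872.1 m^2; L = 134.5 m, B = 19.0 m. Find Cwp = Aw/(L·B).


Formula: Cwp = Aw / (L * B)
Step 1 — L * B = 134.5 * 19.0 = 2555.5 m^2
Step 2 — Cwp = 1872.1 / 2555.5 ≈ 0.73258 (5 s.f.)

0.73258


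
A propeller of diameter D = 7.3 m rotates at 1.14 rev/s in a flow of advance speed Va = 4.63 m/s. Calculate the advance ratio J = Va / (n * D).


Formula: J = Va / (n * D)
Step 1 — n * D = 1.14 * 7.3 = 8.322
Step 2 — J = 4.63 / 8.322 ≈ 0.55636 (5 s.f.)

0.55636


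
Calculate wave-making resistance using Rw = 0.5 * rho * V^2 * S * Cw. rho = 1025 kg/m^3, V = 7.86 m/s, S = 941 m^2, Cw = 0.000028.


Formula: Rw = 0.5 * rho * V^2 * S * Cw
Step 1 — V^2 = 7.86^2 = 61.7796
Step 2 — 0.5 * rho * V^2 = 0.5 * 1025 * 61.7796 = 31662.045
Step 3 — Rw = 31662.045 * 941 * 0.000028 ≈ 834.23 N (5 s.f.)

834.23 N


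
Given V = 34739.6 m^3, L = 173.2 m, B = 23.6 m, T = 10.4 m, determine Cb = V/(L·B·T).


Formula: Cb = V / (L * B * T)
Step 1 — L * B * T = 173.2 * 23.6 * 10.4 = 42510.208 m^3
Step 2 — Cb = 34739.6 / 42510.208 ≈ 0.81721 (5 s.f.)

0.81721


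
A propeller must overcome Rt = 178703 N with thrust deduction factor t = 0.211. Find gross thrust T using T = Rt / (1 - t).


Formula: T = Rt / (1 - t)
Step 1 — (1 - t) = 1 - 0.211 = 0.789
Step 2 — T = 178703 / 0.789 ≈ 226490 N (5 s.f.)

226490 N


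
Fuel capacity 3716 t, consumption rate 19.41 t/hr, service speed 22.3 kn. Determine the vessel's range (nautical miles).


Formula: endurance = fuel / rate; range = endurance * speed
Step 1 — endurance = 3716 / 19.41 = 191.4477 hours
Step 2 — range = 191.4477 * 22.3 ≈ 4269.3 nautical miles (5 s.f.)

4269.3 NM


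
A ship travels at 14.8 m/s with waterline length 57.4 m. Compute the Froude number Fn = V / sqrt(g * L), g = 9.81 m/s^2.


Formula: Fn = V / sqrt(g * L)
Step 1 — g * L = 9.81 * 57.4 = 563.094
Step 2 — sqrt(g * L) = sqrt(563.094) = 23.729602
Step 3 — Fn = 14.8 / 23.729602 ≈ 0.62369 (5 s.f.)

0.62369


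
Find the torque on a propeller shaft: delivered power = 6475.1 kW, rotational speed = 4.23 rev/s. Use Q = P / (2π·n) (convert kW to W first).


Formula: Q = P_W / (2 * pi * n)
Step 1 — P_W = 6475.1 kW * 1000 = 6475100.0 W
Step 2 — 2 * pi * n = 2 * pi * 4.23 = 26.577874
Step 3 — Q = 6475100.0 / 26.577874 ≈ 243630 N·m (5 s.f.)

243630 N·m


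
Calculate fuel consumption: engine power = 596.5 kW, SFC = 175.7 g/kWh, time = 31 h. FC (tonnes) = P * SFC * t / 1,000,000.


Formula: FC (tonnes) = P * SFC * t / 1,000,000
Step 1 — P * SFC * t = 596.5 * 175.7 * 31 = 3248956.55 g
Step 2 — FC (tonnes) = 3248956.55 / 1,000,000 ≈ 3.2490 tonnes (5 s.f.)

3.2490 tonnes


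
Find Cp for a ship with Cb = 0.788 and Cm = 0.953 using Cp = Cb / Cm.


Formula: Cp = Cb / Cm
Substituting: Cp = 0.788 / 0.953
Result: Cp ≈ 0.82686 (5 s.f.)

0.82686


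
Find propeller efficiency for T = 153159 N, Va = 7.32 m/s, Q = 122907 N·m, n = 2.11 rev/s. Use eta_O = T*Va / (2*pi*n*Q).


Formula: eta = T * Va / (2 * pi * n * Q)
Step 1 — numerator = T * Va = 153159 * 7.32 = 1121123.88
Step 2 — 2 * pi * n = 2 * pi * 2.11 = 13.257521
Step 3 — denominator = 13.257521 * 122907 = 1629442.13
Step 4 — eta = 1121123.88 / 1629442.13 ≈ 0.68804 (5 s.f.)

0.68804


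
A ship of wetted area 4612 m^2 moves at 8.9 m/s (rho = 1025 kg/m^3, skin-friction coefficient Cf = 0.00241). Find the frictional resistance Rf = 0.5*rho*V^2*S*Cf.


Formula: Rf = 0.5 * rho * V^2 * S * Cf
Step 1 — V^2 = 8.9^2 = 79.21
Step 2 — 0.5 * rho * V^2 = 0.5 * 1025 * 79.21 = 40595.125
Step 3 — Rf = 40595.125 * 4612 * 0.00241 ≈ 451210 N (5 s.f.)

451210 N


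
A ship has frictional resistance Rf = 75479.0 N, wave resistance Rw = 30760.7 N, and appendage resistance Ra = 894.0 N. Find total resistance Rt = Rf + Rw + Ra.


Formula: Rt = Rf + Rw + Ra
Substituting: Rt = 75479.0 + 30760.7 + 894.0
Result: Rt = 107133.7 N

107133.7 N


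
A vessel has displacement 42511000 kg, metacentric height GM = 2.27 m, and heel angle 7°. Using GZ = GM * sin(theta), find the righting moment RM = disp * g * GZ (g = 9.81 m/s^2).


Formula: GZ = GM * sin(theta); RM = disp * g * GZ
Step 1 — GZ = 2.27 * sin(7°) = 2.27 * 0.121869 = 0.276643 m
Step 2 — RM = 42511000 * 9.81 * 0.276643 ≈ 115370000 N·m (5 s.f.)

115370000 N·m


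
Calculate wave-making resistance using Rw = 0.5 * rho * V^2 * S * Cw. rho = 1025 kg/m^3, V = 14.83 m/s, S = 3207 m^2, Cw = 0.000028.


Formula: Rw = 0.5 * rho * V^2 * S * Cw
Step 1 — V^2 = 14.83^2 = 219.9289
Step 2 — 0.5 * rho * V^2 = 0.5 * 1025 * 219.9289 = 112713.56125
Step 3 — Rw = 112713.56125 * 3207 * 0.000028 ≈ 10121 N (5 s.f.)

10121 N


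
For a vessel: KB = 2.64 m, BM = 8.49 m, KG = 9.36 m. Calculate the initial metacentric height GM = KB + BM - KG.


Formula: GM = KB + BM - KG
Step 1 — KM = KB + BM = 2.64 + 8.49 = 11.13 m
Step 2 — GM = KM - KG = 11.13 - 9.36 = 1.77 m

1.77 m


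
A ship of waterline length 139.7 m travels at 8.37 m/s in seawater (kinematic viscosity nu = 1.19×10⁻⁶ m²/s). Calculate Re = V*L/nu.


Formula: Re = V * L / nu
Step 1 — V * L = 8.37 * 139.7 = 1169.289 m^2/s
Step 2 — Re = 1169.289 / 1.19e-6 = 9.83e+08

9.83e+08


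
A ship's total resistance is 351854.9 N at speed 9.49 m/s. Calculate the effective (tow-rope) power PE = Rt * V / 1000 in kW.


Formula: PE = Rt * V / 1000 (kW)
Step 1 — PE (W) = 351854.9 * 9.49 = 3339103.001 W
Step 2 — PE (kW) = 3339103.001 / 1000 ≈ 3339.1 kW (5 s.f.)

3339.1 kW


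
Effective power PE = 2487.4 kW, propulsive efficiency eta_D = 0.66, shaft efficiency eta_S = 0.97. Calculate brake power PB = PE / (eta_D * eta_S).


Formula: PB = PE / (eta_D * eta_S)
Step 1 — combined efficiency = eta_D * eta_S = 0.66 * 0.97 = 0.6402
Step 2 — PB = 2487.4 / 0.6402 ≈ 3885.3 kW (5 s.f.)

3885.3 kW


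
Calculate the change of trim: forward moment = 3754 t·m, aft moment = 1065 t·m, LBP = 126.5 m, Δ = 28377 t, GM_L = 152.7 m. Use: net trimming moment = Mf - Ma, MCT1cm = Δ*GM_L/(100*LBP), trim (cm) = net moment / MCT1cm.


Formula: net trimming moment = Mf - Ma; MCT1cm = Δ*GM_L/(100*LBP); trim = net moment / MCT1cm
Step 1 — net trimming moment = 3754 - 1065 = 2689 t·m
Step 2 — MCT1cm = 28377 * 152.7 / (100 * 126.5) = 342.5429 t·m/cm
Step 3 — trim = 2689 / 342.5429 ≈ 7.8501 cm (5 s.f.)

7.8501 cm


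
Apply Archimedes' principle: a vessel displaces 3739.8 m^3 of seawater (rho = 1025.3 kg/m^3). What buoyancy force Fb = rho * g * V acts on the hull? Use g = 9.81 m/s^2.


Formula: Fb = rho * g * V
Substituting: Fb = 1025.3 * 9.81 * 3739.8
Intermediate: 1025.3 * 9.81 = 10058.193
Result: Fb = 10058.193 * 3739.8 ≈ 37616000 N (5 s.f.)

37616000 N


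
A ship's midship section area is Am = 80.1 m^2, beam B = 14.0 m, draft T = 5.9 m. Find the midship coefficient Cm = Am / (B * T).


Formula: Cm = Am / (B * T)
Step 1 — B * T = 14.0 * 5.9 = 82.6 m^2
Step 2 — Cm = 80.1 / 82.6 ≈ 0.96973 (5 s.f.)

0.96973


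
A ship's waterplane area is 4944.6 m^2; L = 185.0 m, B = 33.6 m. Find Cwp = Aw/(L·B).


Formula: Cwp = Aw / (L * B)
Step 1 — L * B = 185.0 * 33.6 = 6216.0 m^2
Step 2 — Cwp = 4944.6 / 6216.0 ≈ 0.79546 (5 s.f.)

0.79546


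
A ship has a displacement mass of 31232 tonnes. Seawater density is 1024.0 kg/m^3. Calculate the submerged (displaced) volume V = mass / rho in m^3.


Formula: V = mass / rho
Step 1 — convert tonnes to kg: 31232 t * 1000 = 31232000 kg
Step 2 — V = 31232000 / 1024.0 ≈ 30500 m^3 (5 s.f.)

30500 m^3


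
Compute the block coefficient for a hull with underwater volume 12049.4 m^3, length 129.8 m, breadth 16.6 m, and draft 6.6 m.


Formula: Cb = V / (L * B * T)
Step 1 — L * B * T = 129.8 * 16.6 * 6.6 = 14220.888 m^3
Step 2 — Cb = 12049.4 / 14220.888 ≈ 0.84730 (5 s.f.)

0.84730


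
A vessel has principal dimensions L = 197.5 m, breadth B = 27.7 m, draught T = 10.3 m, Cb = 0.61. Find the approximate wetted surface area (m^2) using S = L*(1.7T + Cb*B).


Formula: S = 1.7*L*T + V/T with V = Cb*L*B*T, i.e. S = L * (1.7*T + Cb*B)
Step 1 — 1.7*T = 1.7 * 10.3 = 17.51 m
Step 2 — Cb*B = 0.61 * 27.7 = 16.897 m
Step 3 — 1.7*T + Cb*B = 17.51 + 16.897 = 34.407 m
Step 4 — S = 197.5 * 34.407 ≈ 6795.4 m^2 (5 s.f.)

6795.4 m^2


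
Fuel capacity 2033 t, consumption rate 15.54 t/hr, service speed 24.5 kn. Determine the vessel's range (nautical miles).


Formula: endurance = fuel / rate; range = endurance * speed
Step 1 — endurance = 2033 / 15.54 = 130.8237 hours
Step 2 — range = 130.8237 * 24.5 ≈ 3205.2 nautical miles (5 s.f.)

3205.2 NM


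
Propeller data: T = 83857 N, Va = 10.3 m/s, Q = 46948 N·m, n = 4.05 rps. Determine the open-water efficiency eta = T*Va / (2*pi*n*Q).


Formula: eta = T * Va / (2 * pi * n * Q)
Step 1 — numerator = T * Va = 83857 * 10.3 = 863727.1
Step 2 — 2 * pi * n = 2 * pi * 4.05 = 25.4469
Step 3 — denominator = 25.4469 * 46948 = 1194681.06
Step 4 — eta = 863727.1 / 1194681.06 ≈ 0.72298 (5 s.f.)

0.72298


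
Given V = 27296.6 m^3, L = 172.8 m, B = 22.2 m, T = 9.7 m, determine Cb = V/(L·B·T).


Formula: Cb = V / (L * B * T)
Step 1 — L * B * T = 172.8 * 22.2 * 9.7 = 37210.752 m^3
Step 2 — Cb = 27296.6 / 37210.752 ≈ 0.73357 (5 s.f.)

0.73357


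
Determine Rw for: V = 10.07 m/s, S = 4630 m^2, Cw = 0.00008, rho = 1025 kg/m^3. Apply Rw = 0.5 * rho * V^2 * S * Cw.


Formula: Rw = 0.5 * rho * V^2 * S * Cw
Step 1 — V^2 = 10.07^2 = 101.4049
Step 2 — 0.5 * rho * V^2 = 0.5 * 1025 * 101.4049 = 51970.01125
Step 3 — Rw = 51970.01125 * 4630 * 0.00008 ≈ 19250 N (5 s.f.)

19250 N


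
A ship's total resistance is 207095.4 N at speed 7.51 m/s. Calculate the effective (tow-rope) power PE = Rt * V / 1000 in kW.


Formula: PE = Rt * V / 1000 (kW)
Step 1 — PE (W) = 207095.4 * 7.51 = 1555286.454 W
Step 2 — PE (kW) = 1555286.454 / 1000 ≈ 1555.3 kW (5 s.f.)

1555.3 kW


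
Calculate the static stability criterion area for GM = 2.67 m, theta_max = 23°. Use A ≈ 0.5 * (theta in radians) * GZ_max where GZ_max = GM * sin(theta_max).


Formula: GZ_max = GM * sin(theta); Area = 0.5 * theta_rad * GZ_max
Step 1 — GZ_max = 2.67 * sin(23°) = 2.67 * 0.390731 = 1.043252 m
Step 2 — theta_rad = 23 * pi/180 = 0.401426 rad
Step 3 — Area = 0.5 * 0.401426 * 1.043252 ≈ 0.20939 m·rad (5 s.f.)

0.20939 m·rad


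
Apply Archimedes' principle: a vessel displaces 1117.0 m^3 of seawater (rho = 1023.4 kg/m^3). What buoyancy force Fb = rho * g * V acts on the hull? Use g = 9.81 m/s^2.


Formula: Fb = rho * g * V
Substituting: Fb = 1023.4 * 9.81 * 1117.0
Intermediate: 1023.4 * 9.81 = 10039.554
Result: Fb = 10039.554 * 1117.0 ≈ 11214000 N (5 s.f.)

11214000 N


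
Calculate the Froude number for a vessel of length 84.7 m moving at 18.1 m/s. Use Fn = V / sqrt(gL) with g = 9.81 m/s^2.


Formula: Fn = V / sqrt(g * L)
Step 1 — g * L = 9.81 * 84.7 = 830.907
Step 2 — sqrt(g * L) = sqrt(830.907) = 28.825457
Step 3 — Fn = 18.1 / 28.825457 ≈ 0.62792 (5 s.f.)

0.62792


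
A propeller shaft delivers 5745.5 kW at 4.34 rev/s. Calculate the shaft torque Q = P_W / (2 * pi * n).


Formula: Q = P_W / (2 * pi * n)
Step 1 — P_W = 5745.5 kW * 1000 = 5745500.0 W
Step 2 — 2 * pi * n = 2 * pi * 4.34 = 27.269024
Step 3 — Q = 5745500.0 / 27.269024 ≈ 210700 N·m (5 s.f.)

210700 N·m


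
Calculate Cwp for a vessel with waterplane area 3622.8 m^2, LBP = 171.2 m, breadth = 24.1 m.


Formula: Cwp = Aw / (L * B)
Step 1 — L * B = 171.2 * 24.1 = 4125.92 m^2
Step 2 — Cwp = 3622.8 / 4125.92 ≈ 0.87806 (5 s.f.)

0.87806


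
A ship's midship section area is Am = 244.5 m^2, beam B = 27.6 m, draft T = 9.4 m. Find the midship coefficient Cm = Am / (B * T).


Formula: Cm = Am / (B * T)
Step 1 — B * T = 27.6 * 9.4 = 259.44 m^2
Step 2 — Cm = 244.5 / 259.44 ≈ 0.94241 (5 s.f.)

0.94241


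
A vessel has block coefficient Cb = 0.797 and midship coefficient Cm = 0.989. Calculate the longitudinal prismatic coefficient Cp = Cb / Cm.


Formula: Cp = Cb / Cm
Substituting: Cp = 0.797 / 0.989
Result: Cp ≈ 0.80586 (5 s.f.)

0.80586


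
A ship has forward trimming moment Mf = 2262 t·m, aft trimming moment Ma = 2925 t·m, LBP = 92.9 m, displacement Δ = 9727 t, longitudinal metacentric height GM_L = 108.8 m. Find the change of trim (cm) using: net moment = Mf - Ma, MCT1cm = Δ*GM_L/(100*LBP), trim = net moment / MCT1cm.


Formula: net trimming moment = Mf - Ma; MCT1cm = Δ*GM_L/(100*LBP); trim = net moment / MCT1cm
Step 1 — net trimming moment = 2262 - 2925 = -663 t·m
Step 2 — MCT1cm = 9727 * 108.8 / (100 * 92.9) = 113.9179 t·m/cm
Step 3 — trim = -663 / 113.9179 ≈ -5.8200 cm (5 s.f.)

-5.8200 cm


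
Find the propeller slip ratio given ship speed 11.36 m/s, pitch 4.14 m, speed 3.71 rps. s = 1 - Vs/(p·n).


Formula: s = 1 - Vs / (p * n)
Step 1 — p * n = 4.14 * 3.71 = 15.3594
Step 2 — Vs / (p*n) = 11.36 / 15.3594 = 0.739612 (6 d.p.)
Step 3 — s = 1 - 0.739612 = 0.260388

0.260388


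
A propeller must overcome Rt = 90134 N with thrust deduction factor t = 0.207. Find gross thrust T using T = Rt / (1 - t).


Formula: T = Rt / (1 - t)
Step 1 — (1 - t) = 1 - 0.207 = 0.793
Step 2 — T = 90134 / 0.793 ≈ 113660 N (5 s.f.)

113660 N


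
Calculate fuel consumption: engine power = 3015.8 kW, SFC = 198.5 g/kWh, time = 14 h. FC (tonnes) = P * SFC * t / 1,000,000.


Formula: FC (tonnes) = P * SFC * t / 1,000,000
Step 1 — P * SFC * t = 3015.8 * 198.5 * 14 = 8380908.2 g
Step 2 — FC (tonnes) = 8380908.2 / 1,000,000 ≈ 8.3809 tonnes (5 s.f.)

8.3809 tonnes


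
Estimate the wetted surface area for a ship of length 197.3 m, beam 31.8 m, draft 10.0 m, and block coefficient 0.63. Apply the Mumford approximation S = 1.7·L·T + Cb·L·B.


Formula: S = 1.7*L*T + V/T with V = Cb*L*B*T, i.e. S = L * (1.7*T + Cb*B)
Step 1 — 1.7*T = 1.7 * 10.0 = 17.0 m
Step 2 — Cb*B = 0.63 * 31.8 = 20.034 m
Step 3 — 1.7*T + Cb*B = 17.0 + 20.034 = 37.034 m
Step 4 — S = 197.3 * 37.034 ≈ 7306.8 m^2 (5 s.f.)

7306.8 m^2


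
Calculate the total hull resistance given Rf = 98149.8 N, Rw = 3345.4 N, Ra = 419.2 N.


Formula: Rt = Rf + Rw + Ra
Substituting: Rt = 98149.8 + 3345.4 + 419.2
Result: Rt = 101914.4 N

101914.4 N


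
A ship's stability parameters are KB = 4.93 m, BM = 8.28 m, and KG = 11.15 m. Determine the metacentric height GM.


Formula: GM = KB + BM - KG
Step 1 — KM = KB + BM = 4.93 + 8.28 = 13.21 m
Step 2 — GM = KM - KG = 13.21 - 11.15 = 2.06 m

2.06 m


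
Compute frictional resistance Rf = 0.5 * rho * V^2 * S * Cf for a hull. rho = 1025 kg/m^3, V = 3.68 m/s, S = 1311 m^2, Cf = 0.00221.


Formula: Rf = 0.5 * rho * V^2 * S * Cf
Step 1 — V^2 = 3.68^2 = 13.5424
Step 2 — 0.5 * rho * V^2 = 0.5 * 1025 * 13.5424 = 6940.48
Step 3 — Rf = 6940.48 * 1311 * 0.00221 ≈ 20109 N (5 s.f.)

20109 N


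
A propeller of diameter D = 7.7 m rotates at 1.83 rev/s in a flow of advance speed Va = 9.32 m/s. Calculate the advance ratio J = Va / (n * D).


Formula: J = Va / (n * D)
Step 1 — n * D = 1.83 * 7.7 = 14.091
Step 2 — J = 9.32 / 14.091 ≈ 0.66142 (5 s.f.)

0.66142


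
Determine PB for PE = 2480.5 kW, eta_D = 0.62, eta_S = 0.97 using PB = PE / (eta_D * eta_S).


Formula: PB = PE / (eta_D * eta_S)
Step 1 — combined efficiency = eta_D * eta_S = 0.62 * 0.97 = 0.6014
Step 2 — PB = 2480.5 / 0.6014 ≈ 4124.5 kW (5 s.f.)

4124.5 kW


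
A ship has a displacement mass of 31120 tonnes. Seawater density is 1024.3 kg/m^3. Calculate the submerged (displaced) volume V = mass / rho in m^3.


Formula: V = mass / rho
Step 1 — convert tonnes to kg: 31120 t * 1000 = 31120000 kg
Step 2 — V = 31120000 / 1024.3 ≈ 30382 m^3 (5 s.f.)

30382 m^3


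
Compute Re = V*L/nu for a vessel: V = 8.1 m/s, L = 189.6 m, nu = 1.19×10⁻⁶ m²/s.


Formula: Re = V * L / nu
Step 1 — V * L = 8.1 * 189.6 = 1535.76 m^2/s
Step 2 — Re = 1535.76 / 1.19e-6 = 1.29e+09

1.29e+09


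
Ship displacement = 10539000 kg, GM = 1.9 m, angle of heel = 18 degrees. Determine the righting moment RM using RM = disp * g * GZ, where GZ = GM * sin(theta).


Formula: GZ = GM * sin(theta); RM = disp * g * GZ
Step 1 — GZ = 1.9 * sin(18°) = 1.9 * 0.309017 = 0.587132 m
Step 2 — RM = 10539000 * 9.81 * 0.587132 ≈ 60702000 N·m (5 s.f.)

60702000 N·m


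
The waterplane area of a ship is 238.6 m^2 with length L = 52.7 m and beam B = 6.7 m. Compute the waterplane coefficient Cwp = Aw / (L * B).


Formula: Cwp = Aw / (L * B)
Step 1 — L * B = 52.7 * 6.7 = 353.09 m^2
Step 2 — Cwp = 238.6 / 353.09 ≈ 0.67575 (5 s.f.)

0.67575


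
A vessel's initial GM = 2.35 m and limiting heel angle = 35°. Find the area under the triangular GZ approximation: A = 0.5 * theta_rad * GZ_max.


Formula: GZ_max = GM * sin(theta); Area = 0.5 * theta_rad * GZ_max
Step 1 — GZ_max = 2.35 * sin(35°) = 2.35 * 0.573576 = 1.347904 m
Step 2 — theta_rad = 35 * pi/180 = 0.610865 rad
Step 3 — Area = 0.5 * 0.610865 * 1.347904 ≈ 0.41169 m·rad (5 s.f.)

0.41169 m·rad


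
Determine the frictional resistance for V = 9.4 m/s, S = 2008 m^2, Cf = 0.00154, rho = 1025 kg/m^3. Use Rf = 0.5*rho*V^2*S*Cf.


Formula: Rf = 0.5 * rho * V^2 * S * Cf
Step 1 — V^2 = 9.4^2 = 88.36
Step 2 — 0.5 * rho * V^2 = 0.5 * 1025 * 88.36 = 45284.5
Step 3 — Rf = 45284.5 * 2008 * 0.00154 ≈ 140030 N (5 s.f.)

140030 N


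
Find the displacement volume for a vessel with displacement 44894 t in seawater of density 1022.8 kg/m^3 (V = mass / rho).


Formula: V = mass / rho
Step 1 — convert tonnes to kg: 44894 t * 1000 = 44894000 kg
Step 2 — V = 44894000 / 1022.8 ≈ 43893 m^3 (5 s.f.)

43893 m^3


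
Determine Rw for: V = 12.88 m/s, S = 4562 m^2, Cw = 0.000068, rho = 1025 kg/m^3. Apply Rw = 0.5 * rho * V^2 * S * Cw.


Formula: Rw = 0.5 * rho * V^2 * S * Cw
Step 1 — V^2 = 12.88^2 = 165.8944
Step 2 — 0.5 * rho * V^2 = 0.5 * 1025 * 165.8944 = 85020.88
Step 3 — Rw = 85020.88 * 4562 * 0.000068 ≈ 26375 N (5 s.f.)

26375 N


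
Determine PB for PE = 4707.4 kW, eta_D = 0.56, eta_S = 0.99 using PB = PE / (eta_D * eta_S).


Formula: PB = PE / (eta_D * eta_S)
Step 1 — combined efficiency = eta_D * eta_S = 0.56 * 0.99 = 0.5544
Step 2 — PB = 4707.4 / 0.5544 ≈ 8491.0 kW (5 s.f.)

8491.0 kW


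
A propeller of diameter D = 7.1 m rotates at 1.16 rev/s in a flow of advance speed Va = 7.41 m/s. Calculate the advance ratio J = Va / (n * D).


Formula: J = Va / (n * D)
Step 1 — n * D = 1.16 * 7.1 = 8.236
Step 2 — J = 7.41 / 8.236 ≈ 0.89971 (5 s.f.)

0.89971


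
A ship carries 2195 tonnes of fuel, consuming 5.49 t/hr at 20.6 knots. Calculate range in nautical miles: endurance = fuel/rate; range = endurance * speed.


Formula: endurance = fuel / rate; range = endurance * speed
Step 1 — endurance = 2195 / 5.49 = 399.8179 hours
Step 2 — range = 399.8179 * 20.6 ≈ 8236.2 nautical miles (5 s.f.)

8236.2 NM


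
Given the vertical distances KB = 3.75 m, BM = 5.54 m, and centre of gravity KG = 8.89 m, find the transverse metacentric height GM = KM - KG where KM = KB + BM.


Formula: GM = KB + BM - KG
Step 1 — KM = KB + BM = 3.75 + 5.54 = 9.29 m
Step 2 — GM = KM - KG = 9.29 - 8.89 = 0.4 m

0.4 m


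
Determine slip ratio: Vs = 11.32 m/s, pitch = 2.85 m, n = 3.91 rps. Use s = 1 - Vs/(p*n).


Formula: s = 1 - Vs / (p * n)
Step 1 — p * n = 2.85 * 3.91 = 11.1435
Step 2 — Vs / (p*n) = 11.32 / 11.1435 = 1.015839 (6 d.p.)
Step 3 — s = 1 - 1.015839 = -0.015839

-0.015839


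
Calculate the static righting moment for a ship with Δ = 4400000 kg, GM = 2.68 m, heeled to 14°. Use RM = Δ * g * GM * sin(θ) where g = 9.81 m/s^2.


Formula: GZ = GM * sin(theta); RM = disp * g * GZ
Step 1 — GZ = 2.68 * sin(14°) = 2.68 * 0.241922 = 0.648351 m
Step 2 — RM = 4400000 * 9.81 * 0.648351 ≈ 27985000 N·m (5 s.f.)

27985000 N·m


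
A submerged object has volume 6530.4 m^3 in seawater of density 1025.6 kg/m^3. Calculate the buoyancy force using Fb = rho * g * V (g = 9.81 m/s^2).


Formula: Fb = rho * g * V
Substituting: Fb = 1025.6 * 9.81 * 6530.4
Intermediate: 1025.6 * 9.81 = 10061.136
Result: Fb = 10061.136 * 6530.4 ≈ 65703000 N (5 s.f.)

65703000 N


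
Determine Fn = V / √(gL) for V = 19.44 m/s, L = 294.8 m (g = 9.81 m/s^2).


Formula: Fn = V / sqrt(g * L)
Step 1 — g * L = 9.81 * 294.8 = 2891.988
Step 2 — sqrt(g * L) = sqrt(2891.988) = 53.777207
Step 3 — Fn = 19.44 / 53.777207 ≈ 0.36149 (5 s.f.)

0.36149


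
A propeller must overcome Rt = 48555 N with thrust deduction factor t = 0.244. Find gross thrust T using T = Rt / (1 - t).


Formula: T = Rt / (1 - t)
Step 1 — (1 - t) = 1 - 0.244 = 0.756
Step 2 — T = 48555 / 0.756 ≈ 64226 N (5 s.f.)

64226 N


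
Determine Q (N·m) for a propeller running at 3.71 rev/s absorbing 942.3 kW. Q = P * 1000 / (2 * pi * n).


Formula: Q = P_W / (2 * pi * n)
Step 1 — P_W = 942.3 kW * 1000 = 942300.0 W
Step 2 — 2 * pi * n = 2 * pi * 3.71 = 23.310617
Step 3 — Q = 942300.0 / 23.310617 ≈ 40424 N·m (5 s.f.)

40424 N·m


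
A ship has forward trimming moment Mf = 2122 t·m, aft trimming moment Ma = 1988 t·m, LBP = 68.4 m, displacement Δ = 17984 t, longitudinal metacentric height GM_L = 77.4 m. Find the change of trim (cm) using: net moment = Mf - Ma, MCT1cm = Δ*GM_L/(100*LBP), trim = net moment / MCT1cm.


Formula: net trimming moment = Mf - Ma; MCT1cm = Δ*GM_L/(100*LBP); trim = net moment / MCT1cm
Step 1 — net trimming moment = 2122 - 1988 = 134 t·m
Step 2 — MCT1cm = 17984 * 77.4 / (100 * 68.4) = 203.5032 t·m/cm
Step 3 — trim = 134 / 203.5032 ≈ 0.65847 cm (5 s.f.)

0.65847 cm


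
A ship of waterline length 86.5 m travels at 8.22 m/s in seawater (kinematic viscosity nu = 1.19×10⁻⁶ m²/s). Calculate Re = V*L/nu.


Formula: Re = V * L / nu
Step 1 — V * L = 8.22 * 86.5 = 711.03 m^2/s
Step 2 — Re = 711.03 / 1.19e-6 = 5.98e+08

5.98e+08


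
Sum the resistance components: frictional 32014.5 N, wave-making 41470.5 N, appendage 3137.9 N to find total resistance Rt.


Formula: Rt = Rf + Rw + Ra
Substituting: Rt = 32014.5 + 41470.5 + 3137.9
Result: Rt = 76622.9 N

76622.9 N


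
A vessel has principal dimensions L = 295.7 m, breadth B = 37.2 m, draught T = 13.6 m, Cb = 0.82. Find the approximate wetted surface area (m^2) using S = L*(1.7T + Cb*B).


Formula: S = 1.7*L*T + V/T with V = Cb*L*B*T, i.e. S = L * (1.7*T + Cb*B)
Step 1 — 1.7*T = 1.7 * 13.6 = 23.12 m
Step 2 — Cb*B = 0.82 * 37.2 = 30.504 m
Step 3 — 1.7*T + Cb*B = 23.12 + 30.504 = 53.624 m
Step 4 — S = 295.7 * 53.624 ≈ 15857 m^2 (5 s.f.)

15857 m^2


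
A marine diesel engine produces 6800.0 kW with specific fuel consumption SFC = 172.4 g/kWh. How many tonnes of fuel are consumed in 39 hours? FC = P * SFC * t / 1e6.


Formula: FC (tonnes) = P * SFC * t / 1,000,000
Step 1 — P * SFC * t = 6800.0 * 172.4 * 39 = 45720480.0 g
Step 2 — FC (tonnes) = 45720480.0 / 1,000,000 ≈ 45.720 tonnes (5 s.f.)

45.720 tonnes


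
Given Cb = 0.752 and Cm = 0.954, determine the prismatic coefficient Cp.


Formula: Cp = Cb / Cm
Substituting: Cp = 0.752 / 0.954
Result: Cp ≈ 0.78826 (5 s.f.)

0.78826


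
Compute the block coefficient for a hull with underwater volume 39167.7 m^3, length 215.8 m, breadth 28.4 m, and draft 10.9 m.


Formula: Cb = V / (L * B * T)
Step 1 — L * B * T = 215.8 * 28.4 * 10.9 = 66803.048 m^3
Step 2 — Cb = 39167.7 / 66803.048 ≈ 0.58632 (5 s.f.)

0.58632


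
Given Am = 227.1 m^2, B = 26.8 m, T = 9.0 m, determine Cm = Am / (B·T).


Formula: Cm = Am / (B * T)
Step 1 — B * T = 26.8 * 9.0 = 241.2 m^2
Step 2 — Cm = 227.1 / 241.2 ≈ 0.94154 (5 s.f.)

0.94154


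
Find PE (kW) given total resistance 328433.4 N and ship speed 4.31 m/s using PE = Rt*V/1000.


Formula: PE = Rt * V / 1000 (kW)
Step 1 — PE (W) = 328433.4 * 4.31 = 1415547.954 W
Step 2 — PE (kW) = 1415547.954 / 1000 ≈ 1415.5 kW (5 s.f.)

1415.5 kW


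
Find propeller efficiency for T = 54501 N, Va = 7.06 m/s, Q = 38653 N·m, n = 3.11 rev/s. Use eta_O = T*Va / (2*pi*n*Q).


Formula: eta = T * Va / (2 * pi * n * Q)
Step 1 — numerator = T * Va = 54501 * 7.06 = 384777.06
Step 2 — 2 * pi * n = 2 * pi * 3.11 = 19.540706
Step 3 — denominator = 19.540706 * 38653 = 755306.91
Step 4 — eta = 384777.06 / 755306.91 ≈ 0.50943 (5 s.f.)

0.50943


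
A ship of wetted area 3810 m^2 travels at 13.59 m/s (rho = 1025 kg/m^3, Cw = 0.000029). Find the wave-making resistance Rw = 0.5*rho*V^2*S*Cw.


Formula: Rw = 0.5 * rho * V^2 * S * Cw
Step 1 — V^2 = 13.59^2 = 184.6881
Step 2 — 0.5 * rho * V^2 = 0.5 * 1025 * 184.6881 = 94652.65125
Step 3 — Rw = 94652.65125 * 3810 * 0.000029 ≈ 10458 N (5 s.f.)

10458 N


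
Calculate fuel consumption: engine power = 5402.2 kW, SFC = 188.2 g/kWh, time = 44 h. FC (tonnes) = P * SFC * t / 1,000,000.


Formula: FC (tonnes) = P * SFC * t / 1,000,000
Step 1 — P * SFC * t = 5402.2 * 188.2 * 44 = 44734537.76 g
Step 2 — FC (tonnes) = 44734537.76 / 1,000,000 ≈ 44.735 tonnes (5 s.f.)

44.735 tonnes


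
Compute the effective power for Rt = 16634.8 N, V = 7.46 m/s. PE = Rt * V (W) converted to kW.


Formula: PE = Rt * V / 1000 (kW)
Step 1 — PE (W) = 16634.8 * 7.46 = 124095.608 W
Step 2 — PE (kW) = 124095.608 / 1000 ≈ 124.10 kW (5 s.f.)

124.10 kW


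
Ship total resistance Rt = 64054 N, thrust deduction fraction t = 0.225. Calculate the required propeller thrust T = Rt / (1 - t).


Formula: T = Rt / (1 - t)
Step 1 — (1 - t) = 1 - 0.225 = 0.775
Step 2 — T = 64054 / 0.775 ≈ 82650 N (5 s.f.)

82650 N


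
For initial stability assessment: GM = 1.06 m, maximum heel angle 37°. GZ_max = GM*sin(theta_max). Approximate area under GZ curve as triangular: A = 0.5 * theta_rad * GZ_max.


Formula: GZ_max = GM * sin(theta); Area = 0.5 * theta_rad * GZ_max
Step 1 — GZ_max = 1.06 * sin(37°) = 1.06 * 0.601815 = 0.637924 m
Step 2 — theta_rad = 37 * pi/180 = 0.645772 rad
Step 3 — Area = 0.5 * 0.645772 * 0.637924 ≈ 0.20598 m·rad (5 s.f.)

0.20598 m·rad


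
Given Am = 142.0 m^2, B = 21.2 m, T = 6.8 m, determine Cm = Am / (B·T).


Formula: Cm = Am / (B * T)
Step 1 — B * T = 21.2 * 6.8 = 144.16 m^2
Step 2 — Cm = 142.0 / 144.16 ≈ 0.98502 (5 s.f.)

0.98502


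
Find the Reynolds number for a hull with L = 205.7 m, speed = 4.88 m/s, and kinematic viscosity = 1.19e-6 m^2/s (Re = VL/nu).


Formula: Re = V * L / nu
Step 1 — V * L = 4.88 * 205.7 = 1003.816 m^2/s
Step 2 — Re = 1003.816 / 1.19e-6 = 8.44e+08

8.44e+08


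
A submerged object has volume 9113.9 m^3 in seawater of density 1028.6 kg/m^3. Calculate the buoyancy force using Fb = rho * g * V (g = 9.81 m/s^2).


Formula: Fb = rho * g * V
Substituting: Fb = 1028.6 * 9.81 * 9113.9
Intermediate: 1028.6 * 9.81 = 10090.566
Result: Fb = 10090.566 * 9113.9 ≈ 91964000 N (5 s.f.)

91964000 N


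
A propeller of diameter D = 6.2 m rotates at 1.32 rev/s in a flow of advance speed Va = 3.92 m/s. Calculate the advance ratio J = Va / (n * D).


Formula: J = Va / (n * D)
Step 1 — n * D = 1.32 * 6.2 = 8.184
Step 2 — J = 3.92 / 8.184 ≈ 0.47898 (5 s.f.)

0.47898


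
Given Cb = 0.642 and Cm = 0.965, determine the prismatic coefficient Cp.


Formula: Cp = Cb / Cm
Substituting: Cp = 0.642 / 0.965
Result: Cp ≈ 0.66528 (5 s.f.)

0.66528


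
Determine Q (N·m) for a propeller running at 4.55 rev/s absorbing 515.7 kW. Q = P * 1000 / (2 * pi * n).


Formula: Q = P_W / (2 * pi * n)
Step 1 — P_W = 515.7 kW * 1000 = 515700.0 W
Step 2 — 2 * pi * n = 2 * pi * 4.55 = 28.588493
Step 3 — Q = 515700.0 / 28.588493 ≈ 18039 N·m (5 s.f.)

18039 N·m


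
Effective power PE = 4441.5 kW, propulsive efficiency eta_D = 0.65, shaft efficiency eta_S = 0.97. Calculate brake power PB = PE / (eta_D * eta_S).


Formula: PB = PE / (eta_D * eta_S)
Step 1 — combined efficiency = eta_D * eta_S = 0.65 * 0.97 = 0.6305
Step 2 — PB = 4441.5 / 0.6305 ≈ 7044.4 kW (5 s.f.)

7044.4 kW


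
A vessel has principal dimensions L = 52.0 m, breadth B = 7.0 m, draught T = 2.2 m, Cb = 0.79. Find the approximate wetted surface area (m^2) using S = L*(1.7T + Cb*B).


Formula: S = 1.7*L*T + V/T with V = Cb*L*B*T, i.e. S = L * (1.7*T + Cb*B)
Step 1 — 1.7*T = 1.7 * 2.2 = 3.74 m
Step 2 — Cb*B = 0.79 * 7.0 = 5.53 m
Step 3 — 1.7*T + Cb*B = 3.74 + 5.53 = 9.27 m
Step 4 — S = 52.0 * 9.27 ≈ 482.04 m^2 (5 s.f.)

482.04 m^2


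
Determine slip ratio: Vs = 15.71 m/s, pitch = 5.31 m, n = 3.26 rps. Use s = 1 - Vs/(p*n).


Formula: s = 1 - Vs / (p * n)
Step 1 — p * n = 5.31 * 3.26 = 17.3106
Step 2 — Vs / (p*n) = 15.71 / 17.3106 = 0.907536 (6 d.p.)
Step 3 — s = 1 - 0.907536 = 0.092464

0.092464


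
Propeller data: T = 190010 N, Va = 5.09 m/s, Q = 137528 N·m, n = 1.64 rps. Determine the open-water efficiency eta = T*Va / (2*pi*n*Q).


Formula: eta = T * Va / (2 * pi * n * Q)
Step 1 — numerator = T * Va = 190010 * 5.09 = 967150.9
Step 2 — 2 * pi * n = 2 * pi * 1.64 = 10.304424
Step 3 — denominator = 10.304424 * 137528 = 1417146.82
Step 4 — eta = 967150.9 / 1417146.82 ≈ 0.68246 (5 s.f.)

0.68246


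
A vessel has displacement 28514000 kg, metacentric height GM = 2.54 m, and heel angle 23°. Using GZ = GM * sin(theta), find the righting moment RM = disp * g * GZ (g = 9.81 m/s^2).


Formula: GZ = GM * sin(theta); RM = disp * g * GZ
Step 1 — GZ = 2.54 * sin(23°) = 2.54 * 0.390731 = 0.992457 m
Step 2 — RM = 28514000 * 9.81 * 0.992457 ≈ 277610000 N·m (5 s.f.)

277610000 N·m


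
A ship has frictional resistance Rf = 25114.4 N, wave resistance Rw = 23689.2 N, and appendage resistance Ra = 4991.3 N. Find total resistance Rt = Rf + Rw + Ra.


Formula: Rt = Rf + Rw + Ra
Substituting: Rt = 25114.4 + 23689.2 + 4991.3
Result: Rt = 53794.9 N

53794.9 N


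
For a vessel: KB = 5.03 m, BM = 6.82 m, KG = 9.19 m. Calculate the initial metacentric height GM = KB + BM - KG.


Formula: GM = KB + BM - KG
Step 1 — KM = KB + BM = 5.03 + 6.82 = 11.85 m
Step 2 — GM = KM - KG = 11.85 - 9.19 = 2.66 m

2.66 m


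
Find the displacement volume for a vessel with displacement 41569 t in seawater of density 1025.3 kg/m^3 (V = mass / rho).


Formula: V = mass / rho
Step 1 — convert tonnes to kg: 41569 t * 1000 = 41569000 kg
Step 2 — V = 41569000 / 1025.3 ≈ 40543 m^3 (5 s.f.)

40543 m^3


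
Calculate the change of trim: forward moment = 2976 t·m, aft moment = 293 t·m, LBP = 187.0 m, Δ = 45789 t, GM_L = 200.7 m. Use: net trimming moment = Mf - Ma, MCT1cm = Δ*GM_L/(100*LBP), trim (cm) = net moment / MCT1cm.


Formula: net trimming moment = Mf - Ma; MCT1cm = Δ*GM_L/(100*LBP); trim = net moment / MCT1cm
Step 1 — net trimming moment = 2976 - 293 = 2683 t·m
Step 2 — MCT1cm = 45789 * 200.7 / (100 * 187.0) = 491.436 t·m/cm
Step 3 — trim = 2683 / 491.436 ≈ 5.4595 cm (5 s.f.)

5.4595 cm


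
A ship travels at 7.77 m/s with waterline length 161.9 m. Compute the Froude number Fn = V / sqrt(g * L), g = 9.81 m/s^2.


Formula: Fn = V / sqrt(g * L)
Step 1 — g * L = 9.81 * 161.9 = 1588.239
Step 2 — sqrt(g * L) = sqrt(1588.239) = 39.852716
Step 3 — Fn = 7.77 / 39.852716 ≈ 0.19497 (5 s.f.)

0.19497
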